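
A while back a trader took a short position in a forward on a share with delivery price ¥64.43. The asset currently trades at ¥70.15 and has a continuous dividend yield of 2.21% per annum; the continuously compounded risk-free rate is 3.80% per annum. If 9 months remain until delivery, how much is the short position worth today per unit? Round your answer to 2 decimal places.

-¥6.38

Current fair forward for the remaining 9 months: F = S·e^((r − q)·T), (r − q) = 0.0380 − 0.0221 = 0.0159
F = 70.15 · e^(0.0159 × 9/12) = 70.15 × 1.011996 = 70.9915
Value of long forward = (F − K)·e^(−rT) = (70.9915 − 64.43) · e^(−0.0380·9/12)
= 6.5615 × 0.971902 = 6.38
Short position value = −(long value) = -¥6.38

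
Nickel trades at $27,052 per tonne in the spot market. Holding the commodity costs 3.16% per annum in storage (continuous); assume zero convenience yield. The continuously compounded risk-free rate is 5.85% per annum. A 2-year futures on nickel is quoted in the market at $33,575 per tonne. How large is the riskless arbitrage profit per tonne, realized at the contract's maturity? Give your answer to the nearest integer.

Fair futures: F* = S·e^(carry·T), with carry = (r + u) = 0.0585 + 0.0316 = 0.0901
F* = 27052 · e^(0.0901 × 2) = 27052 · e^0.180200 = 27052 × 1.197457 = $32393.6068
Market $33575 > fair $32393.6068: forward overpriced → cash-and-carry (buy spot, short the forward).
At maturity, profit = |F_mkt − F*| = |33575 − 32393.6068| = $1181 per tonne

$1181 per tonne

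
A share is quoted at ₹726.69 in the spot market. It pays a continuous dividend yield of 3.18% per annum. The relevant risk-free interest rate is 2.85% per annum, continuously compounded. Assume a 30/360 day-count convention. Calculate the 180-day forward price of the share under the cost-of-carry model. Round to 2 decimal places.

F = S·e^((r − q)T) = 726.69 · e^((0.0285 − 0.0318) × 180/360)
= 726.69 · e^-0.001650 = 726.69 × 0.998351
F = ₹725.49

₹725.49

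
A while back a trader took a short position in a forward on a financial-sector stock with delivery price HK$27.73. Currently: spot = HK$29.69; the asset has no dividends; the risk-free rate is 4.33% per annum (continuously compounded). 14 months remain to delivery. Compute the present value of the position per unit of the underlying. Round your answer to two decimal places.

Current fair forward for the remaining 14 months: F = S·e^(r·T), r = 0.0433
F = 29.69 · e^(0.0433 × 14/12) = 29.69 × 1.051814 = 31.2284
Value of long forward = (F − K)·e^(−rT) = (31.2284 − 27.73) · e^(−0.0433·14/12)
= 3.4984 × 0.950738 = 3.33
Short position value = −(long value) = -HK$3.33

-HK$3.33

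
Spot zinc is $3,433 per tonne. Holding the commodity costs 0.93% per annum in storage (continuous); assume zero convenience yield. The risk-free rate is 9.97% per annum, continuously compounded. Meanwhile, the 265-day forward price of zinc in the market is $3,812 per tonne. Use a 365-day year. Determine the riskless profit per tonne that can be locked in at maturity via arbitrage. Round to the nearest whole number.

Fair forward: F* = S·e^(carry·T), with carry = (r + u) = 0.0997 + 0.0093 = 0.1090
F* = 3433 · e^(0.1090 × 265/365) = 3433 · e^0.079137 = 3433 × 1.082353 = $3715.7178
Market $3812 > fair $3715.7178: forward overpriced → cash-and-carry (buy spot, short the forward).
At maturity, profit = |F_mkt − F*| = |3812 − 3715.7178| = $96 per tonne

$96 per tonne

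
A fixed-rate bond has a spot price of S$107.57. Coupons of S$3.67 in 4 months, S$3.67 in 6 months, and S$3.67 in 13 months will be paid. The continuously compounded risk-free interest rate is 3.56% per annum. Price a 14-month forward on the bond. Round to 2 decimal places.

PV(coupons) I = 3.67·e^(−0.0356·4/12) + 3.67·e^(−0.0356·6/12) + 3.67·e^(−0.0356·13/12)
I = 3.6267 + 3.6053 + 3.5312 = 10.7632
F = (S − I)·e^(rT) = (107.57 − 10.7632) · e^(0.0356·14/12)
= 96.8068 · e^0.041533 = 96.8068 × 1.042408 = S$100.91

S$100.91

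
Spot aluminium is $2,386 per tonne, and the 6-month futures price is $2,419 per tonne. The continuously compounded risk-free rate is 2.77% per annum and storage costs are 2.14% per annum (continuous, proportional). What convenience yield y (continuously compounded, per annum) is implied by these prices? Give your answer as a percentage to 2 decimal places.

2.16%

F = S·e^((r+u−y)T) ⇒ (r+u−y) = ln(F/S)/T
ln(2419/2386) = 0.013736; /T ⇒ 0.027472
y = r + u − ln(F/S)/T = 0.0277 + 0.0214 − 0.027472 = 0.021628
y = 2.16%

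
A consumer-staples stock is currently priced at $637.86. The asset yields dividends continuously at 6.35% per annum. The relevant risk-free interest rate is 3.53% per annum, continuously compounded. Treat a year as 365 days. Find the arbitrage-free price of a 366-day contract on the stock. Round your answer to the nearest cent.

$620.08

F = S·e^((r − q)T) = 637.86 · e^((0.0353 − 0.0635) × 366/365)
= 637.86 · e^-0.028277 = 637.86 × 0.972119
F = $620.08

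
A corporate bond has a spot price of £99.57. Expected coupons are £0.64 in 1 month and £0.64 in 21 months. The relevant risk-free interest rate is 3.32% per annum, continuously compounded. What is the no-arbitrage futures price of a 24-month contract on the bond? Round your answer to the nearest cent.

PV(coupons) I = 0.64·e^(−0.0332·1/12) + 0.64·e^(−0.0332·21/12)
I = 0.6382 + 0.6039 = 1.2421
F = (S − I)·e^(rT) = (99.57 − 1.2421) · e^(0.0332·24/12)
= 98.3279 · e^0.066400 = 98.3279 × 1.068654 = £105.08

£105.08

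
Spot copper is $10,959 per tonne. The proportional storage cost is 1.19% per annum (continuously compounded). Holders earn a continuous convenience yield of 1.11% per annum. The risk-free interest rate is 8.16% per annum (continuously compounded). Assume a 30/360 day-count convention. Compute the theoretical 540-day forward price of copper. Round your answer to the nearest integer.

Net carry = r + u − y = 0.0816 + 0.0119 − 0.0111 = 0.0824
F = S·e^((r+u−y)T) = 10959 · e^(0.0824 × 540/360) = 10959 · e^0.123600
= 10959 × 1.131563 = $12,401 per tonne

$12,401 per tonne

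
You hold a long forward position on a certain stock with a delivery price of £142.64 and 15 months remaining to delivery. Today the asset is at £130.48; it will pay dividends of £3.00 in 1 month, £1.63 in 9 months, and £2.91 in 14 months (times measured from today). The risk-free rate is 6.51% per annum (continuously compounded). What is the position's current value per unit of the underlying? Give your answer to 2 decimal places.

PV(remaining dividends) I = 3.00·e^(−0.0651·1/12) + 1.63·e^(−0.0651·9/12) + 2.91·e^(−0.0651·14/12) = 7.2333
Current forward F = (S − I)·e^(rT) = (130.48 − 7.2333)·e^(0.0651·15/12) = 123.2467 × 1.084778 = 133.6953
Value (long) = (F − K)·e^(−rT) = (133.6953 − 142.64) × 0.921848 = -8.2457
Value = -£8.25

-£8.25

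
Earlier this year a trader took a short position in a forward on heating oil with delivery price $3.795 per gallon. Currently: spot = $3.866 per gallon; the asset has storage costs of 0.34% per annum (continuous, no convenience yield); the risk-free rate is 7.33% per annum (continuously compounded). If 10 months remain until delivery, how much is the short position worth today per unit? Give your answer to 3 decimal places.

-$0.307 per gallon

Current fair forward for the remaining 10 months: F = S·e^((r + u)·T), (r + u) = 0.0733 + 0.0034 = 0.0767
F = 3.866 · e^(0.0767 × 10/12) = 3.866 × 1.066004 = 4.1212
Value of long forward = (F − K)·e^(−rT) = (4.1212 − 3.795) · e^(−0.0733·10/12)
= 0.3262 × 0.940745 = 0.307
Short position value = −(long value) = -$0.307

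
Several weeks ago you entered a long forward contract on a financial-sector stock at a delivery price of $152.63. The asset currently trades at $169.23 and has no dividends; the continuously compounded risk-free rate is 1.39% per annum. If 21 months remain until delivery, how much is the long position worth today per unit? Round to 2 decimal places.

Current fair forward for the remaining 21 months: F = S·e^(r·T), r = 0.0139
F = 169.23 · e^(0.0139 × 21/12) = 169.23 × 1.024623 = 173.3970
Value of long forward = (F − K)·e^(−rT) = (173.3970 − 152.63) · e^(−0.0139·21/12)
= 20.7670 × 0.975968 = 20.27

$20.27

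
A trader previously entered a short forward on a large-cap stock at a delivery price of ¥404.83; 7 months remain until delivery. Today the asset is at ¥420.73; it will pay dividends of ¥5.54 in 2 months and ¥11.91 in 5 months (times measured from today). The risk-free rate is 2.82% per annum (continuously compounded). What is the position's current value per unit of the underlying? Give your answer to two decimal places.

PV(remaining dividends) I = 5.54·e^(−0.0282·2/12) + 11.91·e^(−0.0282·5/12) = 17.2849
Current forward F = (S − I)·e^(rT) = (420.73 − 17.2849)·e^(0.0282·7/12) = 403.4451 × 1.016586 = 410.1366
Value (long) = (F − K)·e^(−rT) = (410.1366 − 404.83) × 0.983685 = 5.2200
Short position value = −(long value) = -¥5.22

-¥5.22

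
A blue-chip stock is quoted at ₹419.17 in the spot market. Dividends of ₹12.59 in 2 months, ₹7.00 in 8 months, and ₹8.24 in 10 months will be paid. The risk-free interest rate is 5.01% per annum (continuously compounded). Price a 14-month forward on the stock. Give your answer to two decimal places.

₹415.61

PV(dividends) I = 12.59·e^(−0.0501·2/12) + 7.00·e^(−0.0501·8/12) + 8.24·e^(−0.0501·10/12)
I = 12.4853 + 6.7701 + 7.9031 = 27.1585
F = (S − I)·e^(rT) = (419.17 − 27.1585) · e^(0.0501·14/12)
= 392.0115 · e^0.058450 = 392.0115 × 1.060192 = ₹415.61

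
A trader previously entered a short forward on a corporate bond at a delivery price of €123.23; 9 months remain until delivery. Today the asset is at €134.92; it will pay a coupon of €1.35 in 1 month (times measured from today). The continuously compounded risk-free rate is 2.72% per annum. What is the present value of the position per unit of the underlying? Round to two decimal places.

-€12.83

PV(remaining coupons) I = 1.35·e^(−0.0272·1/12) = 1.3469
Current forward F = (S − I)·e^(rT) = (134.92 − 1.3469)·e^(0.0272·9/12) = 133.5731 × 1.020610 = 136.3260
Value (long) = (F − K)·e^(−rT) = (136.3260 − 123.23) × 0.979807 = 12.8316
Short position value = −(long value) = -€12.83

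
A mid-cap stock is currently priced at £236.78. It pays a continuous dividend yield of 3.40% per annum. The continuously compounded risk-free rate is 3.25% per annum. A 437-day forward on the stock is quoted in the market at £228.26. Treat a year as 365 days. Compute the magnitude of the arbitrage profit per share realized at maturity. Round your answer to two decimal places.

£8.10 per share

Fair forward: F* = S·e^(carry·T), with carry = (r − q) = 0.0325 − 0.0340 = -0.0015
F* = 236.78 · e^(-0.0015 × 437/365) = 236.78 · e^-0.001796 = 236.78 × 0.998206 = £236.3552
Market £228.26 < fair £236.3552: forward underpriced → reverse cash-and-carry (short spot, go long the forward).
At maturity, profit = |F_mkt − F*| = |228.26 − 236.3552| = £8.10 per share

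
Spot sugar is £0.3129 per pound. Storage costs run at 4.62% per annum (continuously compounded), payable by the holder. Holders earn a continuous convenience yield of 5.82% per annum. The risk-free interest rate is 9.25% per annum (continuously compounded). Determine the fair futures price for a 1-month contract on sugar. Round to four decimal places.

Net carry = r + u − y = 0.0925 + 0.0462 − 0.0582 = 0.0805
F = S·e^((r+u−y)T) = 0.3129 · e^(0.0805 × 1/12) = 0.3129 · e^0.006708
= 0.3129 × 1.006731 = £0.3150 per pound

£0.3150 per pound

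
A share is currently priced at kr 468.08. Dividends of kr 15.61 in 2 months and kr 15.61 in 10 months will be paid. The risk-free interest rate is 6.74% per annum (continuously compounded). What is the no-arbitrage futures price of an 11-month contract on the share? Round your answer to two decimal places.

kr 465.79

PV(dividends) I = 15.61·e^(−0.0674·2/12) + 15.61·e^(−0.0674·10/12)
I = 15.4356 + 14.7574 = 30.1930
F = (S − I)·e^(rT) = (468.08 − 30.1930) · e^(0.0674·11/12)
= 437.8870 · e^0.061783 = 437.8870 × 1.063731 = kr 465.79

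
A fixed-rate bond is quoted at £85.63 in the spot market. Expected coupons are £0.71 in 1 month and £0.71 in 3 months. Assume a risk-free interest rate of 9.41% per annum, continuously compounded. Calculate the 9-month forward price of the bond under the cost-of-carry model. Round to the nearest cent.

£90.39

PV(coupons) I = 0.71·e^(−0.0941·1/12) + 0.71·e^(−0.0941·3/12)
I = 0.7045 + 0.6935 = 1.3980
F = (S − I)·e^(rT) = (85.63 − 1.3980) · e^(0.0941·9/12)
= 84.2320 · e^0.070575 = 84.2320 × 1.073125 = £90.39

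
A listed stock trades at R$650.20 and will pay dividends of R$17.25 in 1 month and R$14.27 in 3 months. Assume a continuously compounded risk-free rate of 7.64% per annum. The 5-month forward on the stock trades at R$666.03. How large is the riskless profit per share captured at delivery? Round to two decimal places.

PV(dividends) I = 17.25·e^(−0.0764·1/12) + 14.27·e^(−0.0764·3/12) = 31.1406
Fair forward F* = (S − I)·e^(rT) = (650.20 − 31.1406)·e^0.031833 = 619.0594 × 1.032345 = 639.0829
Market R$666.03 > fair 639.0829: forward overpriced → cash-and-carry (borrow at r, buy the stock and collect the dividends, short the forward).
Profit at T = |F_mkt − F*| = |666.03 − 639.0829| = R$26.95 per share

R$26.95 per share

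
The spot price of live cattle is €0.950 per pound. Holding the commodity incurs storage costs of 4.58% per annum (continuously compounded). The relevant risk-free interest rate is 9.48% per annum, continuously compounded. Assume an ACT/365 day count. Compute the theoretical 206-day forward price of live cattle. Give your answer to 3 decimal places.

Net carry = r + u − y = 0.0948 + 0.0458 − 0.0000 = 0.1406
F = S·e^((r+u−y)T) = 0.950 · e^(0.1406 × 206/365) = 0.950 · e^0.079352
= 0.950 × 1.082585 = €1.028 per pound

€1.028 per pound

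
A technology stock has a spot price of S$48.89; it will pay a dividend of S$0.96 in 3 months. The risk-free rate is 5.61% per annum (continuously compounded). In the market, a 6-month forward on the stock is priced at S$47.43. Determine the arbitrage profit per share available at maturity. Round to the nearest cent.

PV(dividends) I = 0.96·e^(−0.0561·3/12) = 0.9466
Fair forward F* = (S − I)·e^(rT) = (48.89 − 0.9466)·e^0.028050 = 47.9434 × 1.028447 = 49.3072
Market S$47.43 < fair 49.3072: forward underpriced → reverse cash-and-carry (short the stock, invest proceeds at r, pay the dividends, go long the forward).
Profit at T = |F_mkt − F*| = |47.43 − 49.3072| = S$1.88 per share

S$1.88 per share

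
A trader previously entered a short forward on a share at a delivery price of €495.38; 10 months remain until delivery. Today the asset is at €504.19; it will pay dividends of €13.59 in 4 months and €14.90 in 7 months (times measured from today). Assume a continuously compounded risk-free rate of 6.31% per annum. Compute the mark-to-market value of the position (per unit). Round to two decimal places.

-€6.52

PV(remaining dividends) I = 13.59·e^(−0.0631·4/12) + 14.90·e^(−0.0631·7/12) = 27.6687
Current forward F = (S − I)·e^(rT) = (504.19 − 27.6687)·e^(0.0631·10/12) = 476.5213 × 1.053990 = 502.2487
Value (long) = (F − K)·e^(−rT) = (502.2487 − 495.38) × 0.948775 = 6.5169
Short position value = −(long value) = -€6.52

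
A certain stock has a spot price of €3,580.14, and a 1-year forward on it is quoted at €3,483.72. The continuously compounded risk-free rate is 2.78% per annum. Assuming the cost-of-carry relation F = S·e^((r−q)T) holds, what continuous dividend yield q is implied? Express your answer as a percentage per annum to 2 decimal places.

5.51%

From F = S·e^((r−q)T): (r − q) = ln(F/S)/T
ln(3483.72/3580.14) = ln(0.973068) = -0.027301
(r − q) = -0.027301 / (1) = -0.027301
q = r − ln(F/S)/T = 0.0278 + 0.027301 = 0.055101
q = 5.51%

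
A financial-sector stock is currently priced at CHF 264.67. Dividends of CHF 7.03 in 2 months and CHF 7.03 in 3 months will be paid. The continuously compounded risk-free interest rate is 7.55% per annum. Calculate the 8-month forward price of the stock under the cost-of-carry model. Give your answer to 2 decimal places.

CHF 263.78

PV(dividends) I = 7.03·e^(−0.0755·2/12) + 7.03·e^(−0.0755·3/12)
I = 6.9421 + 6.8986 = 13.8407
F = (S − I)·e^(rT) = (264.67 − 13.8407) · e^(0.0755·8/12)
= 250.8293 · e^0.050333 = 250.8293 × 1.051621 = CHF 263.78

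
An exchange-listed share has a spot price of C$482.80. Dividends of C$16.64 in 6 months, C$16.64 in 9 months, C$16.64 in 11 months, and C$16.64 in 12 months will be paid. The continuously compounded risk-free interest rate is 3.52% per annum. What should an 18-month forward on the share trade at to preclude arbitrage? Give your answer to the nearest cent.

PV(dividends) I = 16.64·e^(−0.0352·6/12) + 16.64·e^(−0.0352·9/12) + 16.64·e^(−0.0352·11/12) + 16.64·e^(−0.0352·12/12)
I = 16.3497 + 16.2065 + 16.1117 + 16.0645 = 64.7324
F = (S − I)·e^(rT) = (482.80 − 64.7324) · e^(0.0352·18/12)
= 418.0676 · e^0.052800 = 418.0676 × 1.054219 = C$440.73

C$440.73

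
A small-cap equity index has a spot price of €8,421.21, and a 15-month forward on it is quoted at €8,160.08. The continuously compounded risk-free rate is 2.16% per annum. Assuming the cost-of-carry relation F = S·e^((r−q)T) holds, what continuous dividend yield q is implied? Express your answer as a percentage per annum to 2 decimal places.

From F = S·e^((r−q)T): (r − q) = ln(F/S)/T
ln(8160.08/8421.21) = ln(0.968991) = -0.031500
(r − q) = -0.031500 / (15/12) = -0.025200
q = r − ln(F/S)/T = 0.0216 + 0.025200 = 0.046800
q = 4.68%

4.68%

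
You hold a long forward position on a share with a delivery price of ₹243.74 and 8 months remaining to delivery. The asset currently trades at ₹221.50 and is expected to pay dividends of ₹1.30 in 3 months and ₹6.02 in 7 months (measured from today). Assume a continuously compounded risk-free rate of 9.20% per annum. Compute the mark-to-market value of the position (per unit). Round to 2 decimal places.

PV(remaining dividends) I = 1.30·e^(−0.0920·3/12) + 6.02·e^(−0.0920·7/12) = 6.9759
Current forward F = (S − I)·e^(rT) = (221.50 − 6.9759)·e^(0.0920·8/12) = 214.5241 × 1.063253 = 228.0934
Value (long) = (F − K)·e^(−rT) = (228.0934 − 243.74) × 0.940510 = -14.7158
Value = -₹14.72

-₹14.72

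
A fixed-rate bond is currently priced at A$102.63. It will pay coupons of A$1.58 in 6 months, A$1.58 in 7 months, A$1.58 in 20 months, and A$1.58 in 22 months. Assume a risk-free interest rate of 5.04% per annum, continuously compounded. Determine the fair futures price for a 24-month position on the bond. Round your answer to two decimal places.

A$106.91

PV(coupons) I = 1.58·e^(−0.0504·6/12) + 1.58·e^(−0.0504·7/12) + 1.58·e^(−0.0504·20/12) + 1.58·e^(−0.0504·22/12)
I = 1.5407 + 1.5342 + 1.4527 + 1.4405 = 5.9681
F = (S − I)·e^(rT) = (102.63 − 5.9681) · e^(0.0504·24/12)
= 96.6619 · e^0.100800 = 96.6619 × 1.106055 = A$106.91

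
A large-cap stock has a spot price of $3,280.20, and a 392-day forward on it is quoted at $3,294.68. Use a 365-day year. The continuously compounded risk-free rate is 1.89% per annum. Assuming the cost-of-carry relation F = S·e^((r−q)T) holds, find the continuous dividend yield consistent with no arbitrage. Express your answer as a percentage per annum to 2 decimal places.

From F = S·e^((r−q)T): (r − q) = ln(F/S)/T
ln(3294.68/3280.20) = ln(1.004414) = 0.004404
(r − q) = 0.004404 / (392/365) = 0.004101
q = r − ln(F/S)/T = 0.0189 − 0.004101 = 0.014799
q = 1.48%

1.48%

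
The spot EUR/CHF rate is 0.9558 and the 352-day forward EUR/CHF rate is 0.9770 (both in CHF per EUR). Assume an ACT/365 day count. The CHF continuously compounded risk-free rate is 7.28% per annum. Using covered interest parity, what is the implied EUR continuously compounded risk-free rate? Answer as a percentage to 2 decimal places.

5.01%

F = S·e^((r_CHF − r_EUR)T) ⇒ r_EUR = r_CHF − ln(F/S)/T
ln(0.9770/0.9558) = 0.021938; /(352/365) = 0.022748
r_EUR = 0.0728 − 0.022748 = 0.050052
r_EUR = 5.01%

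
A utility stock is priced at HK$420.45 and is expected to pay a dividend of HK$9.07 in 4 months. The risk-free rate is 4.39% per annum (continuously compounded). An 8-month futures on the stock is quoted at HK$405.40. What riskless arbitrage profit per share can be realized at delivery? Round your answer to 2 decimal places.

HK$18.33 per share

PV(dividends) I = 9.07·e^(−0.0439·4/12) = 8.9382
Fair futures F* = (S − I)·e^(rT) = (420.45 − 8.9382)·e^0.029267 = 411.5118 × 1.029699 = 423.7333
Market HK$405.40 < fair 423.7333: forward underpriced → reverse cash-and-carry (short the stock, invest proceeds at r, pay the dividends, go long the forward).
Profit at T = |F_mkt − F*| = |405.40 − 423.7333| = HK$18.33 per share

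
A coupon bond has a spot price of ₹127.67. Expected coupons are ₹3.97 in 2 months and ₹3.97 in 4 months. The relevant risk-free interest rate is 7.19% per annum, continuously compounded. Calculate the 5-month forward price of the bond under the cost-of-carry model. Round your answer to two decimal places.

₹123.52

PV(coupons) I = 3.97·e^(−0.0719·2/12) + 3.97·e^(−0.0719·4/12)
I = 3.9227 + 3.8760 = 7.7987
F = (S − I)·e^(rT) = (127.67 − 7.7987) · e^(0.0719·5/12)
= 119.8713 · e^0.029958 = 119.8713 × 1.030411 = ₹123.52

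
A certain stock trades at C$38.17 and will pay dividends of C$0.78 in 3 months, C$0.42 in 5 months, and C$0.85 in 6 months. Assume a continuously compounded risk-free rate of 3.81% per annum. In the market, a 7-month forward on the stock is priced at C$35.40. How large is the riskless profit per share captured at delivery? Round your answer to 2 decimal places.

PV(dividends) I = 0.78·e^(−0.0381·3/12) + 0.42·e^(−0.0381·5/12) + 0.85·e^(−0.0381·6/12) = 2.0200
Fair forward F* = (S − I)·e^(rT) = (38.17 − 2.0200)·e^0.022225 = 36.1500 × 1.022474 = 36.9624
Market C$35.40 < fair 36.9624: forward underpriced → reverse cash-and-carry (short the stock, invest proceeds at r, pay the dividends, go long the forward).
Profit at T = |F_mkt − F*| = |35.40 − 36.9624| = C$1.56 per share

C$1.56 per share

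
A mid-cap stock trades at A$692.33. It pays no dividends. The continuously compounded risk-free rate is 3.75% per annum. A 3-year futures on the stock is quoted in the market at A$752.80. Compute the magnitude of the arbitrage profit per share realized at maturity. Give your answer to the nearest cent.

Fair futures: F* = S·e^(carry·T), with carry = r = 0.0375
F* = 692.33 · e^(0.0375 × 3) = 692.33 · e^0.112500 = 692.33 × 1.119072 = A$774.7671
Market A$752.80 < fair A$774.7671: forward underpriced → reverse cash-and-carry (short spot, go long the forward).
At maturity, profit = |F_mkt − F*| = |752.80 − 774.7671| = A$21.97 per share

A$21.97 per share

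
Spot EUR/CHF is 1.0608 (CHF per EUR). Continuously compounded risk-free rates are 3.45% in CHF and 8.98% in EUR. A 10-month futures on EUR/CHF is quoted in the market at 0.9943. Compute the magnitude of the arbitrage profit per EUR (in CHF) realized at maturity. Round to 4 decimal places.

0.0187 per EUR (in CHF)

Fair futures: F* = S·e^(carry·T), with carry = (r_CHF − r_EUR) = 0.0345 − 0.0898 = -0.0553
F* = 1.0608 · e^(-0.0553 × 10/12) = 1.0608 · e^-0.046083 = 1.0608 × 0.954963 = 1.0130
Market 0.9943 < fair 1.0130: forward underpriced → reverse cash-and-carry (short spot, go long the forward).
At maturity, profit = |F_mkt − F*| = |0.9943 − 1.0130| = 0.0187 per EUR (in CHF)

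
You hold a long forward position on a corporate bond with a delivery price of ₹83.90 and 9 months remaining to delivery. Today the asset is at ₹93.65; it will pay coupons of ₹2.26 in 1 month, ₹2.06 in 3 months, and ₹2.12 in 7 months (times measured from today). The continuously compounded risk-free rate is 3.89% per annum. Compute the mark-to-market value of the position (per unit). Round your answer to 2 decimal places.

PV(remaining coupons) I = 2.26·e^(−0.0389·1/12) + 2.06·e^(−0.0389·3/12) + 2.12·e^(−0.0389·7/12) = 6.3652
Current forward F = (S − I)·e^(rT) = (93.65 − 6.3652)·e^(0.0389·9/12) = 87.2848 × 1.029605 = 89.8689
Value (long) = (F − K)·e^(−rT) = (89.8689 − 83.90) × 0.971246 = 5.7973
Value = ₹5.80

₹5.80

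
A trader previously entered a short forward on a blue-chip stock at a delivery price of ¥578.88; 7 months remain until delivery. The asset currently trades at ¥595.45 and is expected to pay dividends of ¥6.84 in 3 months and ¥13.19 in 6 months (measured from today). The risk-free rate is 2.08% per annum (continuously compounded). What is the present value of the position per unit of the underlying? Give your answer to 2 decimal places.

PV(remaining dividends) I = 6.84·e^(−0.0208·3/12) + 13.19·e^(−0.0208·6/12) = 19.8581
Current forward F = (S − I)·e^(rT) = (595.45 − 19.8581)·e^(0.0208·7/12) = 575.5919 × 1.012207 = 582.6182
Value (long) = (F − K)·e^(−rT) = (582.6182 − 578.88) × 0.987940 = 3.6931
Short position value = −(long value) = -¥3.69

-¥3.69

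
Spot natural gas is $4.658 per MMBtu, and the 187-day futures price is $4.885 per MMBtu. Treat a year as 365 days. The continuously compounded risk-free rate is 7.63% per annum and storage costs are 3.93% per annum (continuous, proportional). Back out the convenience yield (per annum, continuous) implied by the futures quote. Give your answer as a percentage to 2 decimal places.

2.27%

F = S·e^((r+u−y)T) ⇒ (r+u−y) = ln(F/S)/T
ln(4.885/4.658) = 0.047583; /T ⇒ 0.092876
y = r + u − ln(F/S)/T = 0.0763 + 0.0393 − 0.092876 = 0.022724
y = 2.27%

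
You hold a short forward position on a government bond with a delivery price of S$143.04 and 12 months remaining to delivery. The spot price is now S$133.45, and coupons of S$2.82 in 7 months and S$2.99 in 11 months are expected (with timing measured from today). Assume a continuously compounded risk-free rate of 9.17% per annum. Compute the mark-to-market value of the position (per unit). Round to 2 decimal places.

S$2.48

PV(remaining coupons) I = 2.82·e^(−0.0917·7/12) + 2.99·e^(−0.0917·11/12) = 5.4221
Current forward F = (S − I)·e^(rT) = (133.45 − 5.4221)·e^(0.0917·12/12) = 128.0279 × 1.096036 = 140.3232
Value (long) = (F − K)·e^(−rT) = (140.3232 − 143.04) × 0.912379 = -2.4788
Short position value = −(long value) = S$2.48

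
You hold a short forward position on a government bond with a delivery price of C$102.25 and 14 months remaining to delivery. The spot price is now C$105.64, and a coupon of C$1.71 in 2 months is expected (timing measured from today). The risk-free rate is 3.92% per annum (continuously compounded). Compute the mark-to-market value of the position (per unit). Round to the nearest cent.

-C$6.26

PV(remaining coupons) I = 1.71·e^(−0.0392·2/12) = 1.6989
Current forward F = (S − I)·e^(rT) = (105.64 − 1.6989)·e^(0.0392·14/12) = 103.9411 × 1.046795 = 108.8050
Value (long) = (F − K)·e^(−rT) = (108.8050 − 102.25) × 0.955297 = 6.2620
Short position value = −(long value) = -C$6.26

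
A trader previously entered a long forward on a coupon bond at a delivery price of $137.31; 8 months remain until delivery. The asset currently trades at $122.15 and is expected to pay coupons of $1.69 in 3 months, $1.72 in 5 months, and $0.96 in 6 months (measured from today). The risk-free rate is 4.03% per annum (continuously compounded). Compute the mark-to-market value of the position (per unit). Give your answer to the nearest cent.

-$15.83

PV(remaining coupons) I = 1.69·e^(−0.0403·3/12) + 1.72·e^(−0.0403·5/12) + 0.96·e^(−0.0403·6/12) = 4.3053
Current forward F = (S − I)·e^(rT) = (122.15 − 4.3053)·e^(0.0403·8/12) = 117.8447 × 1.027231 = 121.0537
Value (long) = (F − K)·e^(−rT) = (121.0537 − 137.31) × 0.973491 = -15.8254
Value = -$15.83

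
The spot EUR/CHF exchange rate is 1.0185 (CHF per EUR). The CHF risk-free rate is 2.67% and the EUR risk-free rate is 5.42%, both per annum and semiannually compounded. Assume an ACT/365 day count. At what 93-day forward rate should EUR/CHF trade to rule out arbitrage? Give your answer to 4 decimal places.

1.0115

By covered interest parity, F = S · (1+r_CHF/2)^(2T) / (1+r_EUR/2)^(2T)
= 1.0185 × 1.006781 / 1.013719 = 1.0185 × 0.993156
F = 1.0115 CHF per EUR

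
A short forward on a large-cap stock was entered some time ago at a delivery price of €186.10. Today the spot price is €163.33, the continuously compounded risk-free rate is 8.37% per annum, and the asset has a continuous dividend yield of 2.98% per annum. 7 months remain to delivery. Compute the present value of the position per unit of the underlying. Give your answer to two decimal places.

€16.72

Current fair forward for the remaining 7 months: F = S·e^((r − q)·T), (r − q) = 0.0837 − 0.0298 = 0.0539
F = 163.33 · e^(0.0539 × 7/12) = 163.33 × 1.031941 = 168.5469
Value of long forward = (F − K)·e^(−rT) = (168.5469 − 186.10) · e^(−0.0837·7/12)
= -17.5531 × 0.952348 = -16.72
Short position value = −(long value) = €16.72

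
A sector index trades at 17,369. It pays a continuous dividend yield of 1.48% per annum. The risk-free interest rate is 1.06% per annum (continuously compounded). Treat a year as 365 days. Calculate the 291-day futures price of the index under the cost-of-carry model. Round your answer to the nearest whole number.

F = S·e^((r − q)T) = 17369 · e^((0.0106 − 0.0148) × 291/365)
= 17369 · e^-0.003348 = 17369 × 0.996658
F = 17,311

17,311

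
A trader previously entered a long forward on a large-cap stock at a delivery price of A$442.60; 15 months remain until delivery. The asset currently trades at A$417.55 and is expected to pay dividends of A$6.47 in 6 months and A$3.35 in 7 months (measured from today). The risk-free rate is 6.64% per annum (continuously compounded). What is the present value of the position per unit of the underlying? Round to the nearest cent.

PV(remaining dividends) I = 6.47·e^(−0.0664·6/12) + 3.35·e^(−0.0664·7/12) = 9.4814
Current forward F = (S − I)·e^(rT) = (417.55 − 9.4814)·e^(0.0664·15/12) = 408.0686 × 1.086542 = 443.3837
Value (long) = (F − K)·e^(−rT) = (443.3837 − 442.60) × 0.920351 = 0.7213
Value = A$0.72

A$0.72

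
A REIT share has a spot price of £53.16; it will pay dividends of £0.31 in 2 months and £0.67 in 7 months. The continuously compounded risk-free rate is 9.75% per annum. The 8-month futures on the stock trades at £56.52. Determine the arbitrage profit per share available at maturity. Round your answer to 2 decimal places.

£0.79 per share

PV(dividends) I = 0.31·e^(−0.0975·2/12) + 0.67·e^(−0.0975·7/12) = 0.9380
Fair futures F* = (S − I)·e^(rT) = (53.16 − 0.9380)·e^0.065000 = 52.2220 × 1.067159 = 55.7292
Market £56.52 > fair 55.7292: forward overpriced → cash-and-carry (borrow at r, buy the stock and collect the dividends, short the forward).
Profit at T = |F_mkt − F*| = |56.52 − 55.7292| = £0.79 per share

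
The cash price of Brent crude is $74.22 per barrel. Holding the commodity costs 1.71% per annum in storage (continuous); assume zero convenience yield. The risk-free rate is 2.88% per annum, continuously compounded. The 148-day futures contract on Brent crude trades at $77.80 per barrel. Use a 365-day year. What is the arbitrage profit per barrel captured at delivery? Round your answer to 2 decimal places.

$2.19 per barrel

Fair futures: F* = S·e^(carry·T), with carry = (r + u) = 0.0288 + 0.0171 = 0.0459
F* = 74.22 · e^(0.0459 × 148/365) = 74.22 · e^0.018612 = 74.22 × 1.018786 = $75.6143
Market $77.80 > fair $75.6143: forward overpriced → cash-and-carry (buy spot, short the forward).
At maturity, profit = |F_mkt − F*| = |77.80 − 75.6143| = $2.19 per barrel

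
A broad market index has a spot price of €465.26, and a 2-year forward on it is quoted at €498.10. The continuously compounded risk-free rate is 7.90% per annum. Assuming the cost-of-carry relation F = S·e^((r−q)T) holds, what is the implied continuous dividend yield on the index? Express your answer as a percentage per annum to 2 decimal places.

4.49%

From F = S·e^((r−q)T): (r − q) = ln(F/S)/T
ln(498.10/465.26) = ln(1.070584) = 0.068204
(r − q) = 0.068204 / (2) = 0.034102
q = r − ln(F/S)/T = 0.0790 − 0.034102 = 0.044898
q = 4.49%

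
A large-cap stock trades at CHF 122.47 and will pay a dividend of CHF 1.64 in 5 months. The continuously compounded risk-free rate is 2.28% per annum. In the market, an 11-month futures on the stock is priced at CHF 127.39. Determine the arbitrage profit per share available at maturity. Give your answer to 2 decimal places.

PV(dividends) I = 1.64·e^(−0.0228·5/12) = 1.6245
Fair futures F* = (S − I)·e^(rT) = (122.47 − 1.6245)·e^0.020900 = 120.8455 × 1.021120 = 123.3978
Market CHF 127.39 > fair 123.3978: forward overpriced → cash-and-carry (borrow at r, buy the stock and collect the dividends, short the forward).
Profit at T = |F_mkt − F*| = |127.39 − 123.3978| = CHF 3.99 per share

CHF 3.99 per share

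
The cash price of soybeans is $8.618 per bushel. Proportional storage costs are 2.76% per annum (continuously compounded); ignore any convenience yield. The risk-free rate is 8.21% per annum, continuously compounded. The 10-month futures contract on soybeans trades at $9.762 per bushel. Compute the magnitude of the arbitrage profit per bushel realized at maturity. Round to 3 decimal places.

Fair futures: F* = S·e^(carry·T), with carry = (r + u) = 0.0821 + 0.0276 = 0.1097
F* = 8.618 · e^(0.1097 × 10/12) = 8.618 · e^0.091417 = 8.618 × 1.095726 = $9.4430
Market $9.762 > fair $9.4430: forward overpriced → cash-and-carry (buy spot, short the forward).
At maturity, profit = |F_mkt − F*| = |9.762 − 9.4430| = $0.319 per bushel

$0.319 per bushel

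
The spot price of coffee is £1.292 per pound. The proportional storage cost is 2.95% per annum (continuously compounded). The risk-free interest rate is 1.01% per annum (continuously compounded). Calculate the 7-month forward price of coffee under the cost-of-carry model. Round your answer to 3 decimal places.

Net carry = r + u − y = 0.0101 + 0.0295 − 0.0000 = 0.0396
F = S·e^((r+u−y)T) = 1.292 · e^(0.0396 × 7/12) = 1.292 · e^0.023100
= 1.292 × 1.023369 = £1.322 per pound

£1.322 per pound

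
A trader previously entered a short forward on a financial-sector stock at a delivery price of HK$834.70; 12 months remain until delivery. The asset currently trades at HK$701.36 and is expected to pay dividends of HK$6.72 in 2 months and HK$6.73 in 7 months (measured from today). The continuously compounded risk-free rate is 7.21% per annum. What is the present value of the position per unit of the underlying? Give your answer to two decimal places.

PV(remaining dividends) I = 6.72·e^(−0.0721·2/12) + 6.73·e^(−0.0721·7/12) = 13.0925
Current forward F = (S − I)·e^(rT) = (701.36 − 13.0925)·e^(0.0721·12/12) = 688.2675 × 1.074763 = 739.7244
Value (long) = (F − K)·e^(−rT) = (739.7244 − 834.70) × 0.930438 = -88.3689
Short position value = −(long value) = HK$88.37

HK$88.37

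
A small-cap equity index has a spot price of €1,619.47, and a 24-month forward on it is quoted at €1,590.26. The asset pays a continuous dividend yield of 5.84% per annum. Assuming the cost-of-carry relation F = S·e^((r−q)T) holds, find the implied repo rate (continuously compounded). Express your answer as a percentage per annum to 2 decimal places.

From F = S·e^((r−q)T): (r − q) = ln(F/S)/T
ln(1590.26/1619.47) = ln(0.981963) = -0.018202
(r − q) = -0.018202 / (24/12) = -0.009101
r = ln(F/S)/T + q = -0.009101 + 0.0584 = 0.049299
r = 4.93%

4.93%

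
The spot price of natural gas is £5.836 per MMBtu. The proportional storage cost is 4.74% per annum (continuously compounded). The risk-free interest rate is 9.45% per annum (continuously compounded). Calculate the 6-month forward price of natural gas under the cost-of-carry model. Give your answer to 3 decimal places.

£6.265 per MMBtu

Net carry = r + u − y = 0.0945 + 0.0474 − 0.0000 = 0.1419
F = S·e^((r+u−y)T) = 5.836 · e^(0.1419 × 6/12) = 5.836 · e^0.070950
= 5.836 × 1.073528 = £6.265 per MMBtu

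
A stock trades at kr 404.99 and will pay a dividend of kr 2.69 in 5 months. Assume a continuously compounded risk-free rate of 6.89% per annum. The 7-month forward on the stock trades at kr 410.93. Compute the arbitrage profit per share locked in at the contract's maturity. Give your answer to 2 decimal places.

kr 7.95 per share

PV(dividends) I = 2.69·e^(−0.0689·5/12) = 2.6139
Fair forward F* = (S − I)·e^(rT) = (404.99 − 2.6139)·e^0.040192 = 402.3761 × 1.041011 = 418.8779
Market kr 410.93 < fair 418.8779: forward underpriced → reverse cash-and-carry (short the stock, invest proceeds at r, pay the dividends, go long the forward).
Profit at T = |F_mkt − F*| = |410.93 − 418.8779| = kr 7.95 per share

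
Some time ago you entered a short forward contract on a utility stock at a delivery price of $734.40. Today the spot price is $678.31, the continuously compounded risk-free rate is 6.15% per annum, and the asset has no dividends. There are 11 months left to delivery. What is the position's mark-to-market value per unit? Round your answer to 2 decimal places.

$15.83

Current fair forward for the remaining 11 months: F = S·e^(r·T), r = 0.0615
F = 678.31 · e^(0.0615 × 11/12) = 678.31 × 1.057994 = 717.6479
Value of long forward = (F − K)·e^(−rT) = (717.6479 − 734.40) · e^(−0.0615·11/12)
= -16.7521 × 0.945185 = -15.83
Short position value = −(long value) = $15.83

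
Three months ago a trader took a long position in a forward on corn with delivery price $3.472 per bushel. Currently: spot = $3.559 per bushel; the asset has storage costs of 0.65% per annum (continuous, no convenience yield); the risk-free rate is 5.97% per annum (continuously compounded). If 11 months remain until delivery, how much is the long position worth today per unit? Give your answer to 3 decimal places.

Current fair forward for the remaining 11 months: F = S·e^((r + u)·T), (r + u) = 0.0597 + 0.0065 = 0.0662
F = 3.559 · e^(0.0662 × 11/12) = 3.559 × 1.062562 = 3.7817
Value of long forward = (F − K)·e^(−rT) = (3.7817 − 3.472) · e^(−0.0597·11/12)
= 0.3097 × 0.946745 = 0.293

$0.293 per bushel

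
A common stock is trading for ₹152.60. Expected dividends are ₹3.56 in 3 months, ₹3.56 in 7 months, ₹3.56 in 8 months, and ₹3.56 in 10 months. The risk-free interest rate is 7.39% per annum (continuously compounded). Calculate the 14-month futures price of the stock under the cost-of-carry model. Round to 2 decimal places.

₹151.47

PV(dividends) I = 3.56·e^(−0.0739·3/12) + 3.56·e^(−0.0739·7/12) + 3.56·e^(−0.0739·8/12) + 3.56·e^(−0.0739·10/12)
I = 3.4948 + 3.4098 + 3.3889 + 3.3474 = 13.6409
F = (S − I)·e^(rT) = (152.60 − 13.6409) · e^(0.0739·14/12)
= 138.9591 · e^0.086217 = 138.9591 × 1.090043 = ₹151.47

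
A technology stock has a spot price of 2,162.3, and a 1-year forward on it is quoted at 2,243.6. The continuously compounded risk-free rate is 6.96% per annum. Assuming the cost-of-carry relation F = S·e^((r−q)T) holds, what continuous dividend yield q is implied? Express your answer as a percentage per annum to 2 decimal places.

3.27%

From F = S·e^((r−q)T): (r − q) = ln(F/S)/T
ln(2243.6/2162.3) = ln(1.037599) = 0.036909
(r − q) = 0.036909 / (1) = 0.036909
q = r − ln(F/S)/T = 0.0696 − 0.036909 = 0.032691
q = 3.27%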